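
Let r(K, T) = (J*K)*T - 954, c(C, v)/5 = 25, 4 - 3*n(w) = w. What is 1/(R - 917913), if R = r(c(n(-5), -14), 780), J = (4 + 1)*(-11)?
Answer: -1/6281367 ≈ -1.5920e-7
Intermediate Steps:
n(w) = 4/3 - w/3
J = -55 (J = 5*(-11) = -55)
c(C, v) = 125 (c(C, v) = 5*25 = 125)
r(K, T) = -954 - 55*K*T (r(K, T) = (-55*K)*T - 954 = -55*K*T - 954 = -954 - 55*K*T)
R = -5363454 (R = -954 - 55*125*780 = -954 - 5362500 = -5363454)
1/(R - 917913) = 1/(-5363454 - 917913) = 1/(-6281367) = -1/6281367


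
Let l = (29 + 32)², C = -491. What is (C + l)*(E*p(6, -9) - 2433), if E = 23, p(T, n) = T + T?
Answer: -6967110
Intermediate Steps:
p(T, n) = 2*T
l = 3721 (l = 61² = 3721)
(C + l)*(E*p(6, -9) - 2433) = (-491 + 3721)*(23*(2*6) - 2433) = 3230*(23*12 - 2433) = 3230*(276 - 2433) = 3230*(-2157) = -6967110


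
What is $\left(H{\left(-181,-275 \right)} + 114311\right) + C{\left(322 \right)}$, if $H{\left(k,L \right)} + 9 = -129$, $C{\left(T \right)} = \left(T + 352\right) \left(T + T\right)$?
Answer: $548229$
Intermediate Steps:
$C{\left(T \right)} = 2 T \left(352 + T\right)$ ($C{\left(T \right)} = \left(352 + T\right) 2 T = 2 T \left(352 + T\right)$)
$H{\left(k,L \right)} = -138$ ($H{\left(k,L \right)} = -9 - 129 = -138$)
$\left(H{\left(-181,-275 \right)} + 114311\right) + C{\left(322 \right)} = \left(-138 + 114311\right) + 2 \cdot 322 \left(352 + 322\right) = 114173 + 2 \cdot 322 \cdot 674 = 114173 + 434056 = 548229$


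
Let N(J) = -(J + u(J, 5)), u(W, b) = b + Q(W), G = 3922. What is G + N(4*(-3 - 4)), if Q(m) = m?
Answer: 3973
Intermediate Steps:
u(W, b) = W + b (u(W, b) = b + W = W + b)
N(J) = -5 - 2*J (N(J) = -(J + (J + 5)) = -(J + (5 + J)) = -(5 + 2*J) = -5 - 2*J)
G + N(4*(-3 - 4)) = 3922 + (-5 - 8*(-3 - 4)) = 3922 + (-5 - 8*(-7)) = 3922 + (-5 - 2*(-28)) = 3922 + (-5 + 56) = 3922 + 51 = 3973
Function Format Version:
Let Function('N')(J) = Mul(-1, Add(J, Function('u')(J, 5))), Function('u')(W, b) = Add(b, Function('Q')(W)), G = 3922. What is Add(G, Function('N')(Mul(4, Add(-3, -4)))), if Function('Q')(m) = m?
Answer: 3973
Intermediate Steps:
Function('u')(W, b) = Add(W, b) (Function('u')(W, b) = Add(b, W) = Add(W, b))
Function('N')(J) = Add(-5, Mul(-2, J)) (Function('N')(J) = Mul(-1, Add(J, Add(J, 5))) = Mul(-1, Add(J, Add(5, J))) = Mul(-1, Add(5, Mul(2, J))) = Add(-5, Mul(-2, J)))
Add(G, Function('N')(Mul(4, Add(-3, -4)))) = Add(3922, Add(-5, Mul(-2, Mul(4, Add(-3, -4))))) = Add(3922, Add(-5, Mul(-2, Mul(4, -7)))) = Add(3922, Add(-5, Mul(-2, -28))) = Add(3922, Add(-5, 56)) = Add(3922, 51) = 3973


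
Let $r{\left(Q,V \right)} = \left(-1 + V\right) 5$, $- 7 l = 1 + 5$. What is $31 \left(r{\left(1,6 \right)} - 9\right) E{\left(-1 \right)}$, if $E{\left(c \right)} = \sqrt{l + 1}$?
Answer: $\frac{496 \sqrt{7}}{7} \approx 187.47$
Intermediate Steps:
$l = - \frac{6}{7}$ ($l = - \frac{1 + 5}{7} = \left(- \frac{1}{7}\right) 6 = - \frac{6}{7} \approx -0.85714$)
$r{\left(Q,V \right)} = -5 + 5 V$
$E{\left(c \right)} = \frac{\sqrt{7}}{7}$ ($E{\left(c \right)} = \sqrt{- \frac{6}{7} + 1} = \sqrt{\frac{1}{7}} = \frac{\sqrt{7}}{7}$)
$31 \left(r{\left(1,6 \right)} - 9\right) E{\left(-1 \right)} = 31 \left(\left(-5 + 5 \cdot 6\right) - 9\right) \frac{\sqrt{7}}{7} = 31 \left(\left(-5 + 30\right) - 9\right) \frac{\sqrt{7}}{7} = 31 \left(25 - 9\right) \frac{\sqrt{7}}{7} = 31 \cdot 16 \frac{\sqrt{7}}{7} = 496 \frac{\sqrt{7}}{7} = \frac{496 \sqrt{7}}{7}$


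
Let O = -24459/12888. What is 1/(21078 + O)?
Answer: 4296/90542935 ≈ 4.7447e-5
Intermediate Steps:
O = -8153/4296 (O = -24459*1/12888 = -8153/4296 ≈ -1.8978)
1/(21078 + O) = 1/(21078 - 8153/4296) = 1/(90542935/4296) = 4296/90542935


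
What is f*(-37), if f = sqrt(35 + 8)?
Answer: -37*sqrt(43) ≈ -242.63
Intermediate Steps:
f = sqrt(43) ≈ 6.5574
f*(-37) = sqrt(43)*(-37) = -37*sqrt(43)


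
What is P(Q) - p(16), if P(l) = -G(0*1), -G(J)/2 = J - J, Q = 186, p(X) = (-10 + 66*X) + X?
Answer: -1062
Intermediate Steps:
p(X) = -10 + 67*X
G(J) = 0 (G(J) = -2*(J - J) = -2*0 = 0)
P(l) = 0 (P(l) = -1*0 = 0)
P(Q) - p(16) = 0 - (-10 + 67*16) = 0 - (-10 + 1072) = 0 - 1*1062 = 0 - 1062 = -1062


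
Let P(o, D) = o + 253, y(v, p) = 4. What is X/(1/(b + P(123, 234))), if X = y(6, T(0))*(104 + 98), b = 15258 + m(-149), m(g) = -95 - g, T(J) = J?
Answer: 12675904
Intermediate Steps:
P(o, D) = 253 + o
b = 15312 (b = 15258 + (-95 - 1*(-149)) = 15258 + (-95 + 149) = 15258 + 54 = 15312)
X = 808 (X = 4*(104 + 98) = 4*202 = 808)
X/(1/(b + P(123, 234))) = 808/(1/(15312 + (253 + 123))) = 808/(1/(15312 + 376)) = 808/(1/15688) = 808*15688 = 12675904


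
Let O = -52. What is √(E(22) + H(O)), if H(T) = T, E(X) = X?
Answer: I*√30 ≈ 5.4772*I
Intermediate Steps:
√(E(22) + H(O)) = √(22 - 52) = √(-30) = I*√30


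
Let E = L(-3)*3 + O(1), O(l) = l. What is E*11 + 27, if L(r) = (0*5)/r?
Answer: 38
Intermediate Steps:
L(r) = 0 (L(r) = 0/r = 0)
E = 1 (E = 0*3 + 1 = 0 + 1 = 1)
E*11 + 27 = 1*11 + 27 = 11 + 27 = 38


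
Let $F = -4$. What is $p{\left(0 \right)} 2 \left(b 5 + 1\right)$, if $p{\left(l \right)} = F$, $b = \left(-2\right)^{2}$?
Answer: $-168$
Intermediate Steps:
$b = 4$
$p{\left(l \right)} = -4$
$p{\left(0 \right)} 2 \left(b 5 + 1\right) = \left(-4\right) 2 \left(4 \cdot 5 + 1\right) = - 8 \left(20 + 1\right) = \left(-8\right) 21 = -168$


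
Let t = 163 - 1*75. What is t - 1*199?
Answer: -111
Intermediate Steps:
t = 88 (t = 163 - 75 = 88)
t - 1*199 = 88 - 1*199 = 88 - 199 = -111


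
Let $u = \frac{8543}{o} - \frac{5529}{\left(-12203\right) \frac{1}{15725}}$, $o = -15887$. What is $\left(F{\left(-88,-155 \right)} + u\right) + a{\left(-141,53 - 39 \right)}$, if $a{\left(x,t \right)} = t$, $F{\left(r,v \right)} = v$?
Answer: $\frac{1353831993845}{193869061} \approx 6983.2$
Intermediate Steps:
$u = \frac{1381167531446}{193869061}$ ($u = \frac{8543}{-15887} - \frac{5529}{\left(-12203\right) \frac{1}{15725}} = 8543 \left(- \frac{1}{15887}\right) - \frac{5529}{\left(-12203\right) \frac{1}{15725}} = - \frac{8543}{15887} - \frac{5529}{- \frac{12203}{15725}} = - \frac{8543}{15887} - - \frac{86943525}{12203} = - \frac{8543}{15887} + \frac{86943525}{12203} = \frac{1381167531446}{193869061} \approx 7124.2$)
$\left(F{\left(-88,-155 \right)} + u\right) + a{\left(-141,53 - 39 \right)} = \left(-155 + \frac{1381167531446}{193869061}\right) + \left(53 - 39\right) = \frac{1351117826991}{193869061} + \left(53 - 39\right) = \frac{1351117826991}{193869061} + 14 = \frac{1353831993845}{193869061}$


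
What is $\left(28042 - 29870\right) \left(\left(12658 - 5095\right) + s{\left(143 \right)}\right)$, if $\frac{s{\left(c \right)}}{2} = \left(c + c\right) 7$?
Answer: $-21144476$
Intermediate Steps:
$s{\left(c \right)} = 28 c$ ($s{\left(c \right)} = 2 \left(c + c\right) 7 = 2 \cdot 2 c 7 = 2 \cdot 14 c = 28 c$)
$\left(28042 - 29870\right) \left(\left(12658 - 5095\right) + s{\left(143 \right)}\right) = \left(28042 - 29870\right) \left(\left(12658 - 5095\right) + 28 \cdot 143\right) = - 1828 \left(7563 + 4004\right) = \left(-1828\right) 11567 = -21144476$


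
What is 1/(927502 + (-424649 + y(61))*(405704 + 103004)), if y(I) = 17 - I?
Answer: -1/216043799142 ≈ -4.6287e-12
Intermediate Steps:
1/(927502 + (-424649 + y(61))*(405704 + 103004)) = 1/(927502 + (-424649 + (17 - 1*61))*(405704 + 103004)) = 1/(927502 + (-424649 + (17 - 61))*508708) = 1/(927502 + (-424649 - 44)*508708) = 1/(927502 - 424693*508708) = 1/(927502 - 216044726644) = 1/(-216043799142) = -1/216043799142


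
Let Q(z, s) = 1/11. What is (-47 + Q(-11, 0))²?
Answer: 266256/121 ≈ 2200.5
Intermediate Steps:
Q(z, s) = 1/11
(-47 + Q(-11, 0))² = (-47 + 1/11)² = (-516/11)² = 266256/121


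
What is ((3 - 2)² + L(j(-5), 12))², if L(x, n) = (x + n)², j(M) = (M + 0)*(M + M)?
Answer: 14784025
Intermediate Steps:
j(M) = 2*M² (j(M) = M*(2*M) = 2*M²)
L(x, n) = (n + x)²
((3 - 2)² + L(j(-5), 12))² = ((3 - 2)² + (12 + 2*(-5)²)²)² = (1² + (12 + 2*25)²)² = (1 + (12 + 50)²)² = (1 + 62²)² = (1 + 3844)² = 3845² = 14784025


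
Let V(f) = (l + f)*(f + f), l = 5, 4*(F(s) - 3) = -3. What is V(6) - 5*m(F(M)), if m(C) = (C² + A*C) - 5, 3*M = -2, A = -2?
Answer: 2467/16 ≈ 154.19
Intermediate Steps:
M = -⅔ (M = (⅓)*(-2) = -⅔ ≈ -0.66667)
F(s) = 9/4 (F(s) = 3 + (¼)*(-3) = 3 - ¾ = 9/4)
m(C) = -5 + C² - 2*C (m(C) = (C² - 2*C) - 5 = -5 + C² - 2*C)
V(f) = 2*f*(5 + f) (V(f) = (5 + f)*(f + f) = (5 + f)*(2*f) = 2*f*(5 + f))
V(6) - 5*m(F(M)) = 2*6*(5 + 6) - 5*(-5 + (9/4)² - 2*9/4) = 2*6*11 - 5*(-5 + 81/16 - 9/2) = 132 - 5*(-71/16) = 132 + 355/16 = 2467/16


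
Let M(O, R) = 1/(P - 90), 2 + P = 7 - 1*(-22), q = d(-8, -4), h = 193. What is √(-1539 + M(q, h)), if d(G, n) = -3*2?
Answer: I*√678706/21 ≈ 39.23*I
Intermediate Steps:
d(G, n) = -6
q = -6
P = 27 (P = -2 + (7 - 1*(-22)) = -2 + (7 + 22) = -2 + 29 = 27)
M(O, R) = -1/63 (M(O, R) = 1/(27 - 90) = 1/(-63) = -1/63)
√(-1539 + M(q, h)) = √(-1539 - 1/63) = √(-96958/63) = I*√678706/21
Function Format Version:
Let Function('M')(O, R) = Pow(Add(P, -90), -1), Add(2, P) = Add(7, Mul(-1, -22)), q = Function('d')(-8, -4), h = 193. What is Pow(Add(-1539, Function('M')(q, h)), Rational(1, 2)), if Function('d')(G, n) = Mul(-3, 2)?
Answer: Mul(Rational(1, 21), I, Pow(678706, Rational(1, 2))) ≈ Mul(39.230, I)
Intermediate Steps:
Function('d')(G, n) = -6
q = -6
P = 27 (P = Add(-2, Add(7, Mul(-1, -22))) = Add(-2, Add(7, 22)) = Add(-2, 29) = 27)
Function('M')(O, R) = Rational(-1, 63) (Function('M')(O, R) = Pow(Add(27, -90), -1) = Pow(-63, -1) = Rational(-1, 63))
Pow(Add(-1539, Function('M')(q, h)), Rational(1, 2)) = Pow(Add(-1539, Rational(-1, 63)), Rational(1, 2)) = Pow(Rational(-96958, 63), Rational(1, 2)) = Mul(Rational(1, 21), I, Pow(678706, Rational(1, 2)))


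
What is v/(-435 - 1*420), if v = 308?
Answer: -308/855 ≈ -0.36023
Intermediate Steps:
v/(-435 - 1*420) = 308/(-435 - 1*420) = 308/(-435 - 420) = 308/(-855) = 308*(-1/855) = -308/855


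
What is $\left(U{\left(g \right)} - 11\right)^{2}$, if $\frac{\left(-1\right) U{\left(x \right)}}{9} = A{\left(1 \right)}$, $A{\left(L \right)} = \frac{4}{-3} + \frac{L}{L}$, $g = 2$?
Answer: $64$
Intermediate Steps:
$A{\left(L \right)} = - \frac{1}{3}$ ($A{\left(L \right)} = 4 \left(- \frac{1}{3}\right) + 1 = - \frac{4}{3} + 1 = - \frac{1}{3}$)
$U{\left(x \right)} = 3$ ($U{\left(x \right)} = \left(-9\right) \left(- \frac{1}{3}\right) = 3$)
$\left(U{\left(g \right)} - 11\right)^{2} = \left(3 - 11\right)^{2} = \left(-8\right)^{2} = 64$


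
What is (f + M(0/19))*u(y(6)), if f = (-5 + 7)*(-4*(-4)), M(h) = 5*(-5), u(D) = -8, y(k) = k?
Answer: -56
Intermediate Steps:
M(h) = -25
f = 32 (f = 2*16 = 32)
(f + M(0/19))*u(y(6)) = (32 - 25)*(-8) = 7*(-8) = -56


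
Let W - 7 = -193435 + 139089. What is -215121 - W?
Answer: -160782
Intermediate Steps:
W = -54339 (W = 7 + (-193435 + 139089) = 7 - 54346 = -54339)
-215121 - W = -215121 - 1*(-54339) = -215121 + 54339 = -160782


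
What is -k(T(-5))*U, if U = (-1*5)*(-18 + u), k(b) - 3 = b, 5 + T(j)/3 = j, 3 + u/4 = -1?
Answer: 4590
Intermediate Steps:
u = -16 (u = -12 + 4*(-1) = -12 - 4 = -16)
T(j) = -15 + 3*j
k(b) = 3 + b
U = 170 (U = (-1*5)*(-18 - 16) = -5*(-34) = 170)
-k(T(-5))*U = -(3 + (-15 + 3*(-5)))*170 = -(3 + (-15 - 15))*170 = -(3 - 30)*170 = -(-27)*170 = -1*(-4590) = 4590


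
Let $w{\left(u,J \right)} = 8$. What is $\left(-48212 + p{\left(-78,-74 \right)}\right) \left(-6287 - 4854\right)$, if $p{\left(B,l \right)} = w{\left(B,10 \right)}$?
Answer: $537040764$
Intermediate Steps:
$p{\left(B,l \right)} = 8$
$\left(-48212 + p{\left(-78,-74 \right)}\right) \left(-6287 - 4854\right) = \left(-48212 + 8\right) \left(-6287 - 4854\right) = \left(-48204\right) \left(-11141\right) = 537040764$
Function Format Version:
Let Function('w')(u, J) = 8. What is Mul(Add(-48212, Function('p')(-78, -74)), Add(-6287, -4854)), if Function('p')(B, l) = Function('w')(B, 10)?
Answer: 537040764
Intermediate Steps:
Function('p')(B, l) = 8
Mul(Add(-48212, Function('p')(-78, -74)), Add(-6287, -4854)) = Mul(Add(-48212, 8), Add(-6287, -4854)) = Mul(-48204, -11141) = 537040764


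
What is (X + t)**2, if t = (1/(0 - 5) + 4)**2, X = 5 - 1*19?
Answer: 121/625 ≈ 0.19360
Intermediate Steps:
X = -14 (X = 5 - 19 = -14)
t = 361/25 (t = (1/(-5) + 4)**2 = (-1/5 + 4)**2 = (19/5)**2 = 361/25 ≈ 14.440)
(X + t)**2 = (-14 + 361/25)**2 = (11/25)**2 = 121/625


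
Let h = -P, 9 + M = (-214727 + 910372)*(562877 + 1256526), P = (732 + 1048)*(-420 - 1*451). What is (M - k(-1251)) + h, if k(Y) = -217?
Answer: 1265660150523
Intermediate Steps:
P = -1550380 (P = 1780*(-420 - 451) = 1780*(-871) = -1550380)
M = 1265658599926 (M = -9 + (-214727 + 910372)*(562877 + 1256526) = -9 + 695645*1819403 = -9 + 1265658599935 = 1265658599926)
h = 1550380 (h = -1*(-1550380) = 1550380)
(M - k(-1251)) + h = (1265658599926 - 1*(-217)) + 1550380 = (1265658599926 + 217) + 1550380 = 1265658600143 + 1550380 = 1265660150523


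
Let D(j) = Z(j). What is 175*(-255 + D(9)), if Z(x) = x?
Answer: -43050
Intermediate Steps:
D(j) = j
175*(-255 + D(9)) = 175*(-255 + 9) = 175*(-246) = -43050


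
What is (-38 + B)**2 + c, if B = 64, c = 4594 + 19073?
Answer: 24343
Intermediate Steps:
c = 23667
(-38 + B)**2 + c = (-38 + 64)**2 + 23667 = 26**2 + 23667 = 676 + 23667 = 24343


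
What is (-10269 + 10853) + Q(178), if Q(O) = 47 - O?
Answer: 453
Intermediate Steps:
(-10269 + 10853) + Q(178) = (-10269 + 10853) + (47 - 1*178) = 584 + (47 - 178) = 584 - 131 = 453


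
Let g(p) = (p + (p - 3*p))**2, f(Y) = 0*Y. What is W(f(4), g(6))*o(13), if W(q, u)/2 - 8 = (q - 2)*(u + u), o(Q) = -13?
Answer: 3536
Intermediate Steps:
f(Y) = 0
g(p) = p**2 (g(p) = (p - 2*p)**2 = (-p)**2 = p**2)
W(q, u) = 16 + 4*u*(-2 + q) (W(q, u) = 16 + 2*((q - 2)*(u + u)) = 16 + 2*((-2 + q)*(2*u)) = 16 + 2*(2*u*(-2 + q)) = 16 + 4*u*(-2 + q))
W(f(4), g(6))*o(13) = (16 - 8*6**2 + 4*0*6**2)*(-13) = (16 - 8*36 + 4*0*36)*(-13) = (16 - 288 + 0)*(-13) = -272*(-13) = 3536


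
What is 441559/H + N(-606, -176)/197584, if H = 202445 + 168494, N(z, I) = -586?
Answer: 43513811601/36645805688 ≈ 1.1874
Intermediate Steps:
H = 370939
441559/H + N(-606, -176)/197584 = 441559/370939 - 586/197584 = 441559*(1/370939) - 586*1/197584 = 441559/370939 - 293/98792 = 43513811601/36645805688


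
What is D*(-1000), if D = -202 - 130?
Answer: 332000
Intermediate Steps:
D = -332
D*(-1000) = -332*(-1000) = 332000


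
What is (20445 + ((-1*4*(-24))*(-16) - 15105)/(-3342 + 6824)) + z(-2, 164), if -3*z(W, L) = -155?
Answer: 214058257/10446 ≈ 20492.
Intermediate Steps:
z(W, L) = 155/3 (z(W, L) = -⅓*(-155) = 155/3)
(20445 + ((-1*4*(-24))*(-16) - 15105)/(-3342 + 6824)) + z(-2, 164) = (20445 + ((-1*4*(-24))*(-16) - 15105)/(-3342 + 6824)) + 155/3 = (20445 + (-4*(-24)*(-16) - 15105)/3482) + 155/3 = (20445 + (96*(-16) - 15105)*(1/3482)) + 155/3 = (20445 + (-1536 - 15105)*(1/3482)) + 155/3 = (20445 - 16641*1/3482) + 155/3 = (20445 - 16641/3482) + 155/3 = 71172849/3482 + 155/3 = 214058257/10446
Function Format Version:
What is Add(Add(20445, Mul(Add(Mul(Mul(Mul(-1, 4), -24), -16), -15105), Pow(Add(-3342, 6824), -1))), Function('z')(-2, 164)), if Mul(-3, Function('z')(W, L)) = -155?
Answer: Rational(214058257, 10446) ≈ 20492.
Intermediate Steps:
Function('z')(W, L) = Rational(155, 3) (Function('z')(W, L) = Mul(Rational(-1, 3), -155) = Rational(155, 3))
Add(Add(20445, Mul(Add(Mul(Mul(Mul(-1, 4), -24), -16), -15105), Pow(Add(-3342, 6824), -1))), Function('z')(-2, 164)) = Add(Add(20445, Mul(Add(Mul(Mul(Mul(-1, 4), -24), -16), -15105), Pow(Add(-3342, 6824), -1))), Rational(155, 3)) = Add(Add(20445, Mul(Add(Mul(Mul(-4, -24), -16), -15105), Pow(3482, -1))), Rational(155, 3)) = Add(Add(20445, Mul(Add(Mul(96, -16), -15105), Rational(1, 3482))), Rational(155, 3)) = Add(Add(20445, Mul(Add(-1536, -15105), Rational(1, 3482))), Rational(155, 3)) = Add(Add(20445, Mul(-16641, Rational(1, 3482))), Rational(155, 3)) = Add(Add(20445, Rational(-16641, 3482)), Rational(155, 3)) = Add(Rational(71172849, 3482), Rational(155, 3)) = Rational(214058257, 10446)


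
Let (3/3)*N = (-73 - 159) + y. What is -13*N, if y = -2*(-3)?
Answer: 2938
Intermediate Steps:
y = 6
N = -226 (N = (-73 - 159) + 6 = -232 + 6 = -226)
-13*N = -13*(-226) = 2938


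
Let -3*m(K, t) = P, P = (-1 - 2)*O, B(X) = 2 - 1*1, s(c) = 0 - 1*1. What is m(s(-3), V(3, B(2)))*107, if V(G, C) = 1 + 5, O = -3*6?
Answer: -1926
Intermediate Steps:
s(c) = -1 (s(c) = 0 - 1 = -1)
O = -18
B(X) = 1 (B(X) = 2 - 1 = 1)
P = 54 (P = (-1 - 2)*(-18) = -3*(-18) = 54)
V(G, C) = 6
m(K, t) = -18 (m(K, t) = -⅓*54 = -18)
m(s(-3), V(3, B(2)))*107 = -18*107 = -1926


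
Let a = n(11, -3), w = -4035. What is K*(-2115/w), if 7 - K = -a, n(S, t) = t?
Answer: 564/269 ≈ 2.0967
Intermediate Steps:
a = -3
K = 4 (K = 7 - (-1)*(-3) = 7 - 1*3 = 7 - 3 = 4)
K*(-2115/w) = 4*(-2115/(-4035)) = 4*(-2115*(-1/4035)) = 4*(141/269) = 564/269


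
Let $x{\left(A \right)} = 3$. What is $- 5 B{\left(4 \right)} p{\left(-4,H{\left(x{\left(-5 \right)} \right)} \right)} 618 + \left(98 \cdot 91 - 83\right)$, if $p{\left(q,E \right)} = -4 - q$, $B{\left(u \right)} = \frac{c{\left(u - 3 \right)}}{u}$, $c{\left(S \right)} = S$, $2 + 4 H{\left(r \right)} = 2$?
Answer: $8835$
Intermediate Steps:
$H{\left(r \right)} = 0$ ($H{\left(r \right)} = - \frac{1}{2} + \frac{1}{4} \cdot 2 = - \frac{1}{2} + \frac{1}{2} = 0$)
$B{\left(u \right)} = \frac{-3 + u}{u}$ ($B{\left(u \right)} = \frac{u - 3}{u} = \frac{-3 + u}{u}$)
$- 5 B{\left(4 \right)} p{\left(-4,H{\left(x{\left(-5 \right)} \right)} \right)} 618 + \left(98 \cdot 91 - 83\right) = - 5 \frac{-3 + 4}{4} \left(-4 - -4\right) 618 + \left(98 \cdot 91 - 83\right) = - 5 \cdot \frac{1}{4} \cdot 1 \left(-4 + 4\right) 618 + \left(8918 - 83\right) = \left(-5\right) \frac{1}{4} \cdot 0 \cdot 618 + 8835 = \left(- \frac{5}{4}\right) 0 \cdot 618 + 8835 = 0 \cdot 618 + 8835 = 0 + 8835 = 8835$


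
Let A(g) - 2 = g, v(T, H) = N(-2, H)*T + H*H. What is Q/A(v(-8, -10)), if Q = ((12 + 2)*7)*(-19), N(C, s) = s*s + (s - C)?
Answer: 931/317 ≈ 2.9369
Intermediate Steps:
N(C, s) = s + s**2 - C (N(C, s) = s**2 + (s - C) = s + s**2 - C)
v(T, H) = H**2 + T*(2 + H + H**2) (v(T, H) = (H + H**2 - 1*(-2))*T + H*H = (H + H**2 + 2)*T + H**2 = (2 + H + H**2)*T + H**2 = T*(2 + H + H**2) + H**2 = H**2 + T*(2 + H + H**2))
A(g) = 2 + g
Q = -1862 (Q = (14*7)*(-19) = 98*(-19) = -1862)
Q/A(v(-8, -10)) = -1862/(2 + ((-10)**2 - 8*(2 - 10 + (-10)**2))) = -1862/(2 + (100 - 8*(2 - 10 + 100))) = -1862/(2 + (100 - 8*92)) = -1862/(2 + (100 - 736)) = -1862/(2 - 636) = -1862/(-634) = -1862*(-1/634) = 931/317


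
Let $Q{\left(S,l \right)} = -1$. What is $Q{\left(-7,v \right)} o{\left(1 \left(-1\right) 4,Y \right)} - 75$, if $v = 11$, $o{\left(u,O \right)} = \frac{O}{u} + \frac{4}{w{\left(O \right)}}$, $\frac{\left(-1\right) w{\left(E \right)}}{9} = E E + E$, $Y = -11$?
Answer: $- \frac{153937}{1980} \approx -77.746$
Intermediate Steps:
$w{\left(E \right)} = - 9 E - 9 E^{2}$ ($w{\left(E \right)} = - 9 \left(E E + E\right) = - 9 \left(E^{2} + E\right) = - 9 \left(E + E^{2}\right) = - 9 E - 9 E^{2}$)
$o{\left(u,O \right)} = \frac{O}{u} - \frac{4}{9 O \left(1 + O\right)}$ ($o{\left(u,O \right)} = \frac{O}{u} + \frac{4}{\left(-9\right) O \left(1 + O\right)} = \frac{O}{u} + 4 \left(- \frac{1}{9 O \left(1 + O\right)}\right) = \frac{O}{u} - \frac{4}{9 O \left(1 + O\right)}$)
$Q{\left(-7,v \right)} o{\left(1 \left(-1\right) 4,Y \right)} - 75 = - (- \frac{11}{1 \left(-1\right) 4} - \frac{4}{9 \left(-11\right) \left(1 - 11\right)}) - 75 = - (- \frac{11}{\left(-1\right) 4} - - \frac{4}{99 \left(-10\right)}) - 75 = - (- \frac{11}{-4} - \left(- \frac{4}{99}\right) \left(- \frac{1}{10}\right)) - 75 = - (\left(-11\right) \left(- \frac{1}{4}\right) - \frac{2}{495}) - 75 = - (\frac{11}{4} - \frac{2}{495}) - 75 = \left(-1\right) \frac{5437}{1980} - 75 = - \frac{5437}{1980} - 75 = - \frac{153937}{1980}$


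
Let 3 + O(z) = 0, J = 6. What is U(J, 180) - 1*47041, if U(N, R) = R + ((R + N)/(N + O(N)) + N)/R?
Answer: -2108728/45 ≈ -46861.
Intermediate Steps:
O(z) = -3 (O(z) = -3 + 0 = -3)
U(N, R) = R + (N + (N + R)/(-3 + N))/R (U(N, R) = R + ((R + N)/(N - 3) + N)/R = R + ((N + R)/(-3 + N) + N)/R = R + (N + (N + R)/(-3 + N))/R)
U(J, 180) - 1*47041 = (180 + 6**2 - 3*180**2 - 2*6 + 6*180**2)/(180*(-3 + 6)) - 1*47041 = (1/180)*(180 + 36 - 3*32400 - 12 + 6*32400)/3 - 47041 = (1/180)*(1/3)*(180 + 36 - 97200 - 12 + 194400) - 47041 = (1/180)*(1/3)*97404 - 47041 = 8117/45 - 47041 = -2108728/45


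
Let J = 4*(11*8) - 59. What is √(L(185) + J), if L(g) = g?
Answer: √478 ≈ 21.863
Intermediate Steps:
J = 293 (J = 4*88 - 59 = 352 - 59 = 293)
√(L(185) + J) = √(185 + 293) = √478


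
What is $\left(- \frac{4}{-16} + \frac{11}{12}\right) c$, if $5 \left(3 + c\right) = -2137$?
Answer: $- \frac{7532}{15} \approx -502.13$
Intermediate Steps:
$c = - \frac{2152}{5}$ ($c = -3 + \frac{1}{5} \left(-2137\right) = -3 - \frac{2137}{5} = - \frac{2152}{5} \approx -430.4$)
$\left(- \frac{4}{-16} + \frac{11}{12}\right) c = \left(- \frac{4}{-16} + \frac{11}{12}\right) \left(- \frac{2152}{5}\right) = \left(\left(-4\right) \left(- \frac{1}{16}\right) + 11 \cdot \frac{1}{12}\right) \left(- \frac{2152}{5}\right) = \left(\frac{1}{4} + \frac{11}{12}\right) \left(- \frac{2152}{5}\right) = \frac{7}{6} \left(- \frac{2152}{5}\right) = - \frac{7532}{15}$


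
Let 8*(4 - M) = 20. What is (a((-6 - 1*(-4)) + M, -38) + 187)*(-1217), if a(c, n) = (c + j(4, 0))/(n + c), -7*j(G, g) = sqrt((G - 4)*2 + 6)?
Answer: -17524800/77 - 2434*sqrt(6)/539 ≈ -2.2761e+5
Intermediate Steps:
M = 3/2 (M = 4 - 1/8*20 = 4 - 5/2 = 3/2 ≈ 1.5000)
j(G, g) = -sqrt(-2 + 2*G)/7 (j(G, g) = -sqrt((G - 4)*2 + 6)/7 = -sqrt((-4 + G)*2 + 6)/7 = -sqrt((-8 + 2*G) + 6)/7 = -sqrt(-2 + 2*G)/7)
a(c, n) = (c - sqrt(6)/7)/(c + n) (a(c, n) = (c - sqrt(-2 + 2*4)/7)/(n + c) = (c - sqrt(-2 + 8)/7)/(c + n) = (c - sqrt(6)/7)/(c + n))
(a((-6 - 1*(-4)) + M, -38) + 187)*(-1217) = ((((-6 - 1*(-4)) + 3/2) - sqrt(6)/7)/(((-6 - 1*(-4)) + 3/2) - 38) + 187)*(-1217) = ((((-6 + 4) + 3/2) - sqrt(6)/7)/(((-6 + 4) + 3/2) - 38) + 187)*(-1217) = (((-2 + 3/2) - sqrt(6)/7)/((-2 + 3/2) - 38) + 187)*(-1217) = ((-1/2 - sqrt(6)/7)/(-1/2 - 38) + 187)*(-1217) = ((-1/2 - sqrt(6)/7)/(-77/2) + 187)*(-1217) = (-2*(-1/2 - sqrt(6)/7)/77 + 187)*(-1217) = ((1/77 + 2*sqrt(6)/539) + 187)*(-1217) = (14400/77 + 2*sqrt(6)/539)*(-1217) = -17524800/77 - 2434*sqrt(6)/539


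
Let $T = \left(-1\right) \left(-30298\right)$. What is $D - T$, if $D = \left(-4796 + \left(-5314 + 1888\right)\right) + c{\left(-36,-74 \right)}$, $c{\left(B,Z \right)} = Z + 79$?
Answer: $-38515$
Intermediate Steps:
$c{\left(B,Z \right)} = 79 + Z$
$T = 30298$
$D = -8217$ ($D = \left(-4796 + \left(-5314 + 1888\right)\right) + \left(79 - 74\right) = \left(-4796 - 3426\right) + 5 = -8222 + 5 = -8217$)
$D - T = -8217 - 30298 = -38515$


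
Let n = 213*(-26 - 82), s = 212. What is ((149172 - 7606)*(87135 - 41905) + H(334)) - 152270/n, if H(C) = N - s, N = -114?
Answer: 73647649456843/11502 ≈ 6.4030e+9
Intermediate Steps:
H(C) = -326 (H(C) = -114 - 1*212 = -114 - 212 = -326)
n = -23004 (n = 213*(-108) = -23004)
((149172 - 7606)*(87135 - 41905) + H(334)) - 152270/n = ((149172 - 7606)*(87135 - 41905) - 326) - 152270/(-23004) = (141566*45230 - 326) - 152270*(-1/23004) = (6403030180 - 326) + 76135/11502 = 6403029854 + 76135/11502 = 73647649456843/11502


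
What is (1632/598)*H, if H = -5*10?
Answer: -40800/299 ≈ -136.45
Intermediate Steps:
H = -50
(1632/598)*H = (1632/598)*(-50) = (1632*(1/598))*(-50) = (816/299)*(-50) = -40800/299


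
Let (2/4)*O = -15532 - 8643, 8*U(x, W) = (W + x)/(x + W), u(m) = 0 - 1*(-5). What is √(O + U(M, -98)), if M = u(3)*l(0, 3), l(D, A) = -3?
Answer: I*√773598/4 ≈ 219.89*I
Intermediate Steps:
u(m) = 5 (u(m) = 0 + 5 = 5)
M = -15 (M = 5*(-3) = -15)
U(x, W) = ⅛ (U(x, W) = ((W + x)/(x + W))/8 = ((W + x)/(W + x))/8 = (⅛)*1 = ⅛)
O = -48350 (O = 2*(-15532 - 8643) = 2*(-24175) = -48350)
√(O + U(M, -98)) = √(-48350 + ⅛) = √(-386799/8) = I*√773598/4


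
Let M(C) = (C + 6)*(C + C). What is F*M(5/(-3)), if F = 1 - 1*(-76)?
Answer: -10010/9 ≈ -1112.2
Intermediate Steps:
F = 77 (F = 1 + 76 = 77)
M(C) = 2*C*(6 + C) (M(C) = (6 + C)*(2*C) = 2*C*(6 + C))
F*M(5/(-3)) = 77*(2*(5/(-3))*(6 + 5/(-3))) = 77*(2*(5*(-⅓))*(6 + 5*(-⅓))) = 77*(2*(-5/3)*(6 - 5/3)) = 77*(2*(-5/3)*(13/3)) = 77*(-130/9) = -10010/9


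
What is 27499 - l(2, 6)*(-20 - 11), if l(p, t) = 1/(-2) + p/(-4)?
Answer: 27468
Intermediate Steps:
l(p, t) = -½ - p/4 (l(p, t) = 1*(-½) + p*(-¼) = -½ - p/4)
27499 - l(2, 6)*(-20 - 11) = 27499 - (-½ - ¼*2)*(-20 - 11) = 27499 - (-½ - ½)*(-31) = 27499 - (-1)*(-31) = 27499 - 1*31 = 27499 - 31 = 27468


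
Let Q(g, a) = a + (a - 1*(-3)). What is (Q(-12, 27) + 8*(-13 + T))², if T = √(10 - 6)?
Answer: 961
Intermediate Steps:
T = 2 (T = √4 = 2)
Q(g, a) = 3 + 2*a (Q(g, a) = a + (a + 3) = a + (3 + a) = 3 + 2*a)
(Q(-12, 27) + 8*(-13 + T))² = ((3 + 2*27) + 8*(-13 + 2))² = ((3 + 54) + 8*(-11))² = (57 - 88)² = (-31)² = 961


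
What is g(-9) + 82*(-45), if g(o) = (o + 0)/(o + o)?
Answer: -7379/2 ≈ -3689.5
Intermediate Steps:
g(o) = ½ (g(o) = o/((2*o)) = o*(1/(2*o)) = ½)
g(-9) + 82*(-45) = ½ + 82*(-45) = ½ - 3690 = -7379/2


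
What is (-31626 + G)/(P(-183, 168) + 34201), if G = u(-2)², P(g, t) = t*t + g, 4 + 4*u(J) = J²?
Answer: -15813/31121 ≈ -0.50811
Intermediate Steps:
u(J) = -1 + J²/4
P(g, t) = g + t² (P(g, t) = t² + g = g + t²)
G = 0 (G = (-1 + (¼)*(-2)²)² = (-1 + (¼)*4)² = (-1 + 1)² = 0² = 0)
(-31626 + G)/(P(-183, 168) + 34201) = (-31626 + 0)/((-183 + 168²) + 34201) = -31626/((-183 + 28224) + 34201) = -31626/(28041 + 34201) = -31626/62242 = -31626*1/62242 = -15813/31121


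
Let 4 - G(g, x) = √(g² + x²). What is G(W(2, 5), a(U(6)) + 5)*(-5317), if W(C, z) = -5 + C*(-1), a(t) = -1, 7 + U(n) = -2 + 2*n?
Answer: -21268 + 5317*√65 ≈ 21599.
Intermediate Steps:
U(n) = -9 + 2*n (U(n) = -7 + (-2 + 2*n) = -9 + 2*n)
W(C, z) = -5 - C
G(g, x) = 4 - √(g² + x²)
G(W(2, 5), a(U(6)) + 5)*(-5317) = (4 - √((-5 - 1*2)² + (-1 + 5)²))*(-5317) = (4 - √((-5 - 2)² + 4²))*(-5317) = (4 - √((-7)² + 16))*(-5317) = (4 - √(49 + 16))*(-5317) = (4 - √65)*(-5317) = -21268 + 5317*√65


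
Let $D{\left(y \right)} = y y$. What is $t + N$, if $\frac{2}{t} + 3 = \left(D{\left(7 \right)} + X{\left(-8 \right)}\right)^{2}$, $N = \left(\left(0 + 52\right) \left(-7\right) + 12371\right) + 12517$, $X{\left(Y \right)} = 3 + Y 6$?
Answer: $\frac{318814}{13} \approx 24524.0$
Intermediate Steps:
$D{\left(y \right)} = y^{2}$
$X{\left(Y \right)} = 3 + 6 Y$
$N = 24524$ ($N = \left(52 \left(-7\right) + 12371\right) + 12517 = \left(-364 + 12371\right) + 12517 = 12007 + 12517 = 24524$)
$t = \frac{2}{13}$ ($t = \frac{2}{-3 + \left(7^{2} + \left(3 + 6 \left(-8\right)\right)\right)^{2}} = \frac{2}{-3 + \left(49 + \left(3 - 48\right)\right)^{2}} = \frac{2}{-3 + \left(49 - 45\right)^{2}} = \frac{2}{-3 + 4^{2}} = \frac{2}{-3 + 16} = \frac{2}{13} \approx 0.15385$)
$t + N = \frac{2}{13} + 24524 = \frac{318814}{13}$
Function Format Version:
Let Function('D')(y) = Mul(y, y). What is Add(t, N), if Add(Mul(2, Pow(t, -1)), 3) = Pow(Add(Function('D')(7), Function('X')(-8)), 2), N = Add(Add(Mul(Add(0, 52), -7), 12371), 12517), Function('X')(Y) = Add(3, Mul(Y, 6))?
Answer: Rational(318814, 13) ≈ 24524.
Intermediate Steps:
Function('D')(y) = Pow(y, 2)
Function('X')(Y) = Add(3, Mul(6, Y))
N = 24524 (N = Add(Add(Mul(52, -7), 12371), 12517) = Add(Add(-364, 12371), 12517) = Add(12007, 12517) = 24524)
t = Rational(2, 13) (t = Mul(2, Pow(Add(-3, Pow(Add(Pow(7, 2), Add(3, Mul(6, -8))), 2)), -1)) = Mul(2, Pow(Add(-3, Pow(Add(49, Add(3, -48)), 2)), -1)) = Mul(2, Pow(Add(-3, Pow(Add(49, -45), 2)), -1)) = Mul(2, Pow(Add(-3, Pow(4, 2)), -1)) = Mul(2, Pow(Add(-3, 16), -1)) = Mul(2, Pow(13, -1)) = Mul(2, Rational(1, 13)) = Rational(2, 13) ≈ 0.15385)
Add(t, N) = Add(Rational(2, 13), 24524) = Rational(318814, 13)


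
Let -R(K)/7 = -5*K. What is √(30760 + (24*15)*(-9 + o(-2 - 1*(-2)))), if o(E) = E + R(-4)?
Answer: 4*I*√1430 ≈ 151.26*I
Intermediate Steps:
R(K) = 35*K (R(K) = -(-35)*K = 35*K)
o(E) = -140 + E (o(E) = E + 35*(-4) = E - 140 = -140 + E)
√(30760 + (24*15)*(-9 + o(-2 - 1*(-2)))) = √(30760 + (24*15)*(-9 + (-140 + (-2 - 1*(-2))))) = √(30760 + 360*(-9 + (-140 + (-2 + 2)))) = √(30760 + 360*(-9 + (-140 + 0))) = √(30760 + 360*(-9 - 140)) = √(30760 + 360*(-149)) = √(30760 - 53640) = √(-22880) = 4*I*√1430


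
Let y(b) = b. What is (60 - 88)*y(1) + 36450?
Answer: 36422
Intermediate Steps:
(60 - 88)*y(1) + 36450 = (60 - 88)*1 + 36450 = -28*1 + 36450 = -28 + 36450 = 36422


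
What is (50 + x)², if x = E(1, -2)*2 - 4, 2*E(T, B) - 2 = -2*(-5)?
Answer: 3364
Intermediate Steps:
E(T, B) = 6 (E(T, B) = 1 + (-2*(-5))/2 = 1 + (½)*10 = 1 + 5 = 6)
x = 8 (x = 6*2 - 4 = 12 - 4 = 8)
(50 + x)² = (50 + 8)² = 58² = 3364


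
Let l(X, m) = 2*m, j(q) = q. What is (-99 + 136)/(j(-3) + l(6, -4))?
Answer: -37/11 ≈ -3.3636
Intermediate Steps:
(-99 + 136)/(j(-3) + l(6, -4)) = (-99 + 136)/(-3 + 2*(-4)) = 37/(-3 - 8) = 37/(-11) = -1/11*37 = -37/11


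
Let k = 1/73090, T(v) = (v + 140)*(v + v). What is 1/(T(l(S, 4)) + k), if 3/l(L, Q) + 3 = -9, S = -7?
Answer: -292360/20428651 ≈ -0.014311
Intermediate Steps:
l(L, Q) = -¼ (l(L, Q) = 3/(-3 - 9) = 3/(-12) = 3*(-1/12) = -¼)
T(v) = 2*v*(140 + v) (T(v) = (140 + v)*(2*v) = 2*v*(140 + v))
k = 1/73090 ≈ 1.3682e-5
1/(T(l(S, 4)) + k) = 1/(2*(-¼)*(140 - ¼) + 1/73090) = 1/(2*(-¼)*(559/4) + 1/73090) = 1/(-559/8 + 1/73090) = 1/(-20428651/292360) = -292360/20428651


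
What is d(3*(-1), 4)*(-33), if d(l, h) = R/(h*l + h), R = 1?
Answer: 33/8 ≈ 4.1250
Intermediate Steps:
d(l, h) = 1/(h + h*l) (d(l, h) = 1/(h*l + h) = 1/(h + h*l))
d(3*(-1), 4)*(-33) = (1/(4*(1 + 3*(-1))))*(-33) = (1/(4*(1 - 3)))*(-33) = ((¼)/(-2))*(-33) = ((¼)*(-½))*(-33) = -⅛*(-33) = 33/8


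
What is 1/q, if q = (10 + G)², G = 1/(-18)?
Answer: 324/32041 ≈ 0.010112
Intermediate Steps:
G = -1/18 ≈ -0.055556
q = 32041/324 (q = (10 - 1/18)² = (179/18)² = 32041/324 ≈ 98.892)
1/q = 1/(32041/324) = 324/32041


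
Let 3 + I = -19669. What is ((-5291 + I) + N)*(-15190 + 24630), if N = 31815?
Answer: 64682880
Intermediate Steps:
I = -19672 (I = -3 - 19669 = -19672)
((-5291 + I) + N)*(-15190 + 24630) = ((-5291 - 19672) + 31815)*(-15190 + 24630) = (-24963 + 31815)*9440 = 6852*9440 = 64682880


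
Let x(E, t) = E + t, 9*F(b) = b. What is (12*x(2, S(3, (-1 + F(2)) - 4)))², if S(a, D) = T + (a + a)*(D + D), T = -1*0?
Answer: 440896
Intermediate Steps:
F(b) = b/9
T = 0
S(a, D) = 4*D*a (S(a, D) = 0 + (a + a)*(D + D) = 0 + (2*a)*(2*D) = 0 + 4*D*a = 4*D*a)
(12*x(2, S(3, (-1 + F(2)) - 4)))² = (12*(2 + 4*((-1 + (⅑)*2) - 4)*3))² = (12*(2 + 4*((-1 + 2/9) - 4)*3))² = (12*(2 + 4*(-7/9 - 4)*3))² = (12*(2 + 4*(-43/9)*3))² = (12*(2 - 172/3))² = (12*(-166/3))² = (-664)² = 440896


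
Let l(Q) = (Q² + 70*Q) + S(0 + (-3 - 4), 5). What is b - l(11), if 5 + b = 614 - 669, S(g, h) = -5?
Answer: -946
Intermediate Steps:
l(Q) = -5 + Q² + 70*Q (l(Q) = (Q² + 70*Q) - 5 = -5 + Q² + 70*Q)
b = -60 (b = -5 + (614 - 669) = -5 - 55 = -60)
b - l(11) = -60 - (-5 + 11² + 70*11) = -60 - (-5 + 121 + 770) = -60 - 1*886 = -60 - 886 = -946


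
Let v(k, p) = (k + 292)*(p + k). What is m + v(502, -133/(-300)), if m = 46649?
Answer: 66838351/150 ≈ 4.4559e+5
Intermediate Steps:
v(k, p) = (292 + k)*(k + p)
m + v(502, -133/(-300)) = 46649 + (502**2 + 292*502 + 292*(-133/(-300)) + 502*(-133/(-300))) = 46649 + (252004 + 146584 + 292*(-133*(-1/300)) + 502*(-133*(-1/300))) = 46649 + (252004 + 146584 + 292*(133/300) + 502*(133/300)) = 46649 + (252004 + 146584 + 9709/75 + 33383/150) = 46649 + 59841001/150 = 66838351/150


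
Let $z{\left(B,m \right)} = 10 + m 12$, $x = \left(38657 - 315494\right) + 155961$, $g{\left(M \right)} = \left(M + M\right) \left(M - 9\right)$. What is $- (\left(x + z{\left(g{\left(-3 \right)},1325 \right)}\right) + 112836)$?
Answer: $-7870$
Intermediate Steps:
$g{\left(M \right)} = 2 M \left(-9 + M\right)$
$x = -120876$ ($x = -276837 + 155961 = -120876$)
$z{\left(B,m \right)} = 10 + 12 m$
$- (\left(x + z{\left(g{\left(-3 \right)},1325 \right)}\right) + 112836) = - (\left(-120876 + \left(10 + 12 \cdot 1325\right)\right) + 112836) = - (\left(-120876 + \left(10 + 15900\right)\right) + 112836) = - (\left(-120876 + 15910\right) + 112836) = - (-104966 + 112836) = \left(-1\right) 7870 = -7870$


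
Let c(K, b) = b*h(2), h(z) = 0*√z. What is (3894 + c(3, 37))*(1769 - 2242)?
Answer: -1841862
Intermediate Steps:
h(z) = 0
c(K, b) = 0 (c(K, b) = b*0 = 0)
(3894 + c(3, 37))*(1769 - 2242) = (3894 + 0)*(1769 - 2242) = 3894*(-473) = -1841862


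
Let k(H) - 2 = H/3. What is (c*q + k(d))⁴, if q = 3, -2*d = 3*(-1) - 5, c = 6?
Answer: 16777216/81 ≈ 2.0713e+5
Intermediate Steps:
d = 4 (d = -(3*(-1) - 5)/2 = -(-3 - 5)/2 = -½*(-8) = 4)
k(H) = 2 + H/3
(c*q + k(d))⁴ = (6*3 + (2 + (⅓)*4))⁴ = (18 + (2 + 4/3))⁴ = (18 + 10/3)⁴ = (64/3)⁴ = 16777216/81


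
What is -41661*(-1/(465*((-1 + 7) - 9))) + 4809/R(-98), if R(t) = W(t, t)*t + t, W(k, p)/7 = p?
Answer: -1771425/59458 ≈ -29.793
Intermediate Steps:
W(k, p) = 7*p
R(t) = t + 7*t² (R(t) = (7*t)*t + t = 7*t² + t = t + 7*t²)
-41661*(-1/(465*((-1 + 7) - 9))) + 4809/R(-98) = -41661*(-1/(465*((-1 + 7) - 9))) + 4809/((-98*(1 + 7*(-98)))) = -41661*(-1/(465*(6 - 9))) + 4809/((-98*(1 - 686))) = -41661/(-15*(-3)*31) + 4809/((-98*(-685))) = -41661/(45*31) + 4809/67130 = -41661/1395 + 4809*(1/67130) = -41661*1/1395 + 687/9590 = -4629/155 + 687/9590 = -1771425/59458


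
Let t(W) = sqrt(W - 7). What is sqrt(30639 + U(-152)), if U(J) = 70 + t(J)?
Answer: sqrt(30709 + I*sqrt(159)) ≈ 175.24 + 0.036*I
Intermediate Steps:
t(W) = sqrt(-7 + W)
U(J) = 70 + sqrt(-7 + J)
sqrt(30639 + U(-152)) = sqrt(30639 + (70 + sqrt(-7 - 152))) = sqrt(30639 + (70 + sqrt(-159))) = sqrt(30639 + (70 + I*sqrt(159))) = sqrt(30709 + I*sqrt(159))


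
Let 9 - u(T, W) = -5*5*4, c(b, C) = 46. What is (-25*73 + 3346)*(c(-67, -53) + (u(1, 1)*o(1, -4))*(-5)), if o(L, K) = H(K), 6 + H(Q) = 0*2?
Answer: 5043636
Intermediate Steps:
H(Q) = -6 (H(Q) = -6 + 0*2 = -6 + 0 = -6)
o(L, K) = -6
u(T, W) = 109 (u(T, W) = 9 - (-5*5)*4 = 9 - (-25)*4 = 9 - 1*(-100) = 9 + 100 = 109)
(-25*73 + 3346)*(c(-67, -53) + (u(1, 1)*o(1, -4))*(-5)) = (-25*73 + 3346)*(46 + (109*(-6))*(-5)) = (-1825 + 3346)*(46 - 654*(-5)) = 1521*(46 + 3270) = 1521*3316 = 5043636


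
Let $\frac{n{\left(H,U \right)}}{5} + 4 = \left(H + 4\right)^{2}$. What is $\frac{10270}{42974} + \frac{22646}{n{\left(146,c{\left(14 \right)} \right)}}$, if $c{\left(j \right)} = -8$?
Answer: $\frac{532089701}{1208428880} \approx 0.44032$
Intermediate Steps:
$n{\left(H,U \right)} = -20 + 5 \left(4 + H\right)^{2}$ ($n{\left(H,U \right)} = -20 + 5 \left(H + 4\right)^{2} = -20 + 5 \left(4 + H\right)^{2}$)
$\frac{10270}{42974} + \frac{22646}{n{\left(146,c{\left(14 \right)} \right)}} = \frac{10270}{42974} + \frac{22646}{-20 + 5 \left(4 + 146\right)^{2}} = 10270 \cdot \frac{1}{42974} + \frac{22646}{-20 + 5 \cdot 150^{2}} = \frac{5135}{21487} + \frac{22646}{-20 + 5 \cdot 22500} = \frac{5135}{21487} + \frac{22646}{-20 + 112500} = \frac{5135}{21487} + \frac{22646}{112480} = \frac{5135}{21487} + 22646 \cdot \frac{1}{112480} = \frac{5135}{21487} + \frac{11323}{56240} = \frac{532089701}{1208428880}$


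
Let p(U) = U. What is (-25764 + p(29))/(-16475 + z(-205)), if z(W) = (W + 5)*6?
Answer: 5147/3535 ≈ 1.4560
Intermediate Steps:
z(W) = 30 + 6*W (z(W) = (5 + W)*6 = 30 + 6*W)
(-25764 + p(29))/(-16475 + z(-205)) = (-25764 + 29)/(-16475 + (30 + 6*(-205))) = -25735/(-16475 + (30 - 1230)) = -25735/(-16475 - 1200) = -25735/(-17675) = -25735*(-1/17675) = 5147/3535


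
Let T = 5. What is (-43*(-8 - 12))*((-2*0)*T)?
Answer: 0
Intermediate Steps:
(-43*(-8 - 12))*((-2*0)*T) = (-43*(-8 - 12))*(-2*0*5) = (-43*(-20))*(0*5) = 860*0 = 0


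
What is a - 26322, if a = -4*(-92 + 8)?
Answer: -25986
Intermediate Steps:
a = 336 (a = -4*(-84) = 336)
a - 26322 = 336 - 26322 = -25986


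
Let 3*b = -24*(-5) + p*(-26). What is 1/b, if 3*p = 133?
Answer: -9/3098 ≈ -0.0029051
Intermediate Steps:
p = 133/3 (p = (1/3)*133 = 133/3 ≈ 44.333)
b = -3098/9 (b = (-24*(-5) + (133/3)*(-26))/3 = (120 - 3458/3)/3 = (1/3)*(-3098/3) = -3098/9 ≈ -344.22)
1/b = 1/(-3098/9) = -9/3098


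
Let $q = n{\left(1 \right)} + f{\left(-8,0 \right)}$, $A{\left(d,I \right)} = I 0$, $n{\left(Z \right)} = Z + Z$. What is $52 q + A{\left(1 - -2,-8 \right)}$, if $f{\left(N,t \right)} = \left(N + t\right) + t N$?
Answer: $-312$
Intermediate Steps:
$f{\left(N,t \right)} = N + t + N t$ ($f{\left(N,t \right)} = \left(N + t\right) + N t = N + t + N t$)
$n{\left(Z \right)} = 2 Z$
$A{\left(d,I \right)} = 0$
$q = -6$ ($q = 2 \cdot 1 - 8 = 2 + \left(-8 + 0 + 0\right) = 2 - 8 = -6$)
$52 q + A{\left(1 - -2,-8 \right)} = 52 \left(-6\right) + 0 = -312 + 0 = -312$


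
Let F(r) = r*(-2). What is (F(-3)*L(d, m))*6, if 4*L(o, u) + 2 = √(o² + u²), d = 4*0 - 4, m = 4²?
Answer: -18 + 36*√17 ≈ 130.43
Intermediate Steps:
m = 16
d = -4 (d = 0 - 4 = -4)
L(o, u) = -½ + √(o² + u²)/4
F(r) = -2*r
(F(-3)*L(d, m))*6 = ((-2*(-3))*(-½ + √((-4)² + 16²)/4))*6 = (6*(-½ + √(16 + 256)/4))*6 = (6*(-½ + √272/4))*6 = (6*(-½ + (4*√17)/4))*6 = (6*(-½ + √17))*6 = (-3 + 6*√17)*6 = -18 + 36*√17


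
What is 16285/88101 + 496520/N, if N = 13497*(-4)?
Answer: -3572059495/396366399 ≈ -9.0120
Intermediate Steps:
N = -53988
16285/88101 + 496520/N = 16285/88101 + 496520/(-53988) = 16285*(1/88101) + 496520*(-1/53988) = 16285/88101 - 124130/13497 = -3572059495/396366399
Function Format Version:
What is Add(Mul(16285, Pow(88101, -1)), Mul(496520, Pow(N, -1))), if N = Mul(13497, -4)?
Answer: Rational(-3572059495, 396366399) ≈ -9.0120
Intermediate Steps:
N = -53988
Add(Mul(16285, Pow(88101, -1)), Mul(496520, Pow(N, -1))) = Add(Mul(16285, Pow(88101, -1)), Mul(496520, Pow(-53988, -1))) = Add(Mul(16285, Rational(1, 88101)), Mul(496520, Rational(-1, 53988))) = Add(Rational(16285, 88101), Rational(-124130, 13497)) = Rational(-3572059495, 396366399)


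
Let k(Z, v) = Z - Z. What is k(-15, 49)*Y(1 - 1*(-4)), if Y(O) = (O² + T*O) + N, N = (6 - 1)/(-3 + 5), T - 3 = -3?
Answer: 0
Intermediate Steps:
k(Z, v) = 0
T = 0 (T = 3 - 3 = 0)
N = 5/2 ≈ 2.5000
Y(O) = 5/2 + O² (Y(O) = (O² + 0*O) + 5/2 = (O² + 0) + 5/2 = O² + 5/2 = 5/2 + O²)
k(-15, 49)*Y(1 - 1*(-4)) = 0*(5/2 + (1 - 1*(-4))²) = 0*(5/2 + (1 + 4)²) = 0*(5/2 + 5²) = 0*(5/2 + 25) = 0*(55/2) = 0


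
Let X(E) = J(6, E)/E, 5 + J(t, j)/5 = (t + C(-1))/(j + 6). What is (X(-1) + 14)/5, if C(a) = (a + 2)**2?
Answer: 32/5 ≈ 6.4000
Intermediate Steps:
C(a) = (2 + a)**2
J(t, j) = -25 + 5*(1 + t)/(6 + j) (J(t, j) = -25 + 5*((t + (2 - 1)**2)/(j + 6)) = -25 + 5*((t + 1**2)/(6 + j)) = -25 + 5*((t + 1)/(6 + j)) = -25 + 5*((1 + t)/(6 + j)) = -25 + 5*(1 + t)/(6 + j))
X(E) = 5*(-23 - 5*E)/(E*(6 + E)) (X(E) = (5*(-29 + 6 - 5*E)/(6 + E))/E = (5*(-23 - 5*E)/(6 + E))/E = 5*(-23 - 5*E)/(E*(6 + E)))
(X(-1) + 14)/5 = (5*(-23 - 5*(-1))/(-1*(6 - 1)) + 14)/5 = (5*(-1)*(-23 + 5)/5 + 14)*(1/5) = (5*(-1)*(1/5)*(-18) + 14)*(1/5) = (18 + 14)*(1/5) = 32*(1/5) = 32/5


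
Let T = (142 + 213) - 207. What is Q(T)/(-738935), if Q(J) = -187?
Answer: 187/738935 ≈ 0.00025307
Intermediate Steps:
T = 148 (T = 355 - 207 = 148)
Q(T)/(-738935) = -187/(-738935) = -187*(-1/738935) = 187/738935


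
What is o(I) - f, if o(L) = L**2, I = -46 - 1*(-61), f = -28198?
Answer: 28423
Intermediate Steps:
I = 15 (I = -46 + 61 = 15)
o(I) - f = 15**2 - 1*(-28198) = 225 + 28198 = 28423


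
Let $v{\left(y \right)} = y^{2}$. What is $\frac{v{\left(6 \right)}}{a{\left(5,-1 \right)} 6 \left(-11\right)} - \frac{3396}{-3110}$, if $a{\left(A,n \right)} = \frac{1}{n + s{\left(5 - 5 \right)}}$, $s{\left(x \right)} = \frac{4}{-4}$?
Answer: $\frac{37338}{17105} \approx 2.1829$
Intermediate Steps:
$s{\left(x \right)} = -1$ ($s{\left(x \right)} = 4 \left(- \frac{1}{4}\right) = -1$)
$a{\left(A,n \right)} = \frac{1}{-1 + n}$ ($a{\left(A,n \right)} = \frac{1}{n - 1} = \frac{1}{-1 + n}$)
$\frac{v{\left(6 \right)}}{a{\left(5,-1 \right)} 6 \left(-11\right)} - \frac{3396}{-3110} = \frac{6^{2}}{\frac{1}{-1 - 1} \cdot 6 \left(-11\right)} - \frac{3396}{-3110} = \frac{36}{\frac{1}{-2} \cdot 6 \left(-11\right)} - - \frac{1698}{1555} = \frac{36}{\left(- \frac{1}{2}\right) 6 \left(-11\right)} + \frac{1698}{1555} = \frac{36}{\left(-3\right) \left(-11\right)} + \frac{1698}{1555} = \frac{36}{33} + \frac{1698}{1555} = 36 \cdot \frac{1}{33} + \frac{1698}{1555} = \frac{12}{11} + \frac{1698}{1555} = \frac{37338}{17105}$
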